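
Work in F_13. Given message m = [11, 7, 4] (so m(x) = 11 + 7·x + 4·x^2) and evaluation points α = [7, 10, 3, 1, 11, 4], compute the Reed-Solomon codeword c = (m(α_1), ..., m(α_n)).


c = [9, 0, 3, 9, 0, 12]

Message polynomial: m(x) = 11 + 7·x + 4·x^2 (mod 13).
For each evaluation point α_i, compute m(α_i) mod 13:
  α_1 = 7: Horner steps 4 → 9 → 9, so m(7) = 9.
  α_2 = 10: Horner steps 4 → 8 → 0, so m(10) = 0.
  α_3 = 3: Horner steps 4 → 6 → 3, so m(3) = 3.
  α_4 = 1: Horner steps 4 → 11 → 9, so m(1) = 9.
  α_5 = 11: Horner steps 4 → 12 → 0, so m(11) = 0.
  α_6 = 4: Horner steps 4 → 10 → 12, so m(4) = 12.
Codeword c = [9, 0, 3, 9, 0, 12] ∈ F_13^6.


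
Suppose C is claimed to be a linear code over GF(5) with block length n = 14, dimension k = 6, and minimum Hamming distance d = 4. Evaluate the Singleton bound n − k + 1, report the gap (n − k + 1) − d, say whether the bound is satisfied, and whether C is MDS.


Singleton RHS = n − k + 1 = 9, slack = 5, bound satisfied, not MDS.

Singleton bound: d ≤ n − k + 1.
Here n = 14, k = 6, so n − k + 1 = 9.
Given d = 4, check d ≤ 9: YES.
Slack = (n − k + 1) − d = 5.
The code is NOT MDS (slack = 5 > 0).
Description: the claimed parameters are [14, 6, 4]_5; such a code would be non-MDS.


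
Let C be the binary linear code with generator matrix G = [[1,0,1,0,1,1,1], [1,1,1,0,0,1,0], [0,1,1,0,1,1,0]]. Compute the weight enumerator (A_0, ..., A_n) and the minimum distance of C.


Weight distribution: A_0 = 1, A_2 = 1, A_3 = 3, A_4 = 2, A_5 = 1. Minimum distance d = 2.

Enumerate all 2^3 = 8 messages m ∈ F_2^3.
For each, compute codeword c = mG in F_2^7, then tally its weight.
  m = 000 → c = 0000000, weight = 0.
  m = 100 → c = 1010111, weight = 5.
  m = 010 → c = 1110010, weight = 4.
  m = 110 → c = 0100101, weight = 3.
  m = 001 → c = 0110110, weight = 4.
  m = 101 → c = 1100001, weight = 3.
  m = 011 → c = 1000100, weight = 2.
  m = 111 → c = 0010011, weight = 3.
Tally weights:
  weight 0: 1 codewords.
  weight 2: 1 codewords.
  weight 3: 3 codewords.
  weight 4: 2 codewords.
  weight 5: 1 codewords.
Minimum distance d = smallest w > 0 with A_w > 0 = 2.
Sanity: Σ A_w = 8 = 2^3 = 8 ✓.


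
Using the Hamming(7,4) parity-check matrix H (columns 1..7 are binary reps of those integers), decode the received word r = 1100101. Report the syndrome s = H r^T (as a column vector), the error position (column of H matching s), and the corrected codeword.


s = (0, 0, 1)^T, error position = 1, corrected codeword c = 0100101

Compute s = H r^T mod 2 one row at a time:
  s_1 = 0 + 1 + 0 + 1 = 2 ≡ 0 (mod 2).
  s_2 = 1 + 0 + 0 + 1 = 2 ≡ 0 (mod 2).
  s_3 = 1 + 0 + 1 + 1 = 3 ≡ 1 (mod 2).
s = (0, 0, 1)^T — this equals column 1 of H (binary 001), so error is at position 1.
Correct: flip bit 1 of r = 1100101 to get c = 0100101.


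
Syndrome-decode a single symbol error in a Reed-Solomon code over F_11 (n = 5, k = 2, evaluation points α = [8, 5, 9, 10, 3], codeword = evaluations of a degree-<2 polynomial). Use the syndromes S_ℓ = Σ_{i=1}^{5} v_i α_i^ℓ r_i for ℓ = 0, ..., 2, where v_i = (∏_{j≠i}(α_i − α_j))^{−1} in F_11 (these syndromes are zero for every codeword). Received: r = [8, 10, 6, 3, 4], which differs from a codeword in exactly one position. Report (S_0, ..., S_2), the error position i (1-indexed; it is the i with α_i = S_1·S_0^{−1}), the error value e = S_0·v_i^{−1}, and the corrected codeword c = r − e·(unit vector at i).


S = (8, 6, 10), error at position 3, error magnitude e = 6, c = [8, 10, 0, 3, 4].

Step 1: column multipliers v_i = (∏_{j≠i}(α_i − α_j))^{−1} mod 11.
  i = 1 (α = 8): (8−5)(8−9)(8−10)(8−3) = 3·(−1)·(−2)·5 = 30 ≡ 8, so v_1 = 8^{−1} = 7 (mod 11).
  i = 2 (α = 5): (5−8)(5−9)(5−10)(5−3) = (−3)·(−4)·(−5)·2 = −120 ≡ 1, so v_2 = 1^{−1} = 1 (mod 11).
  i = 3 (α = 9): (9−8)(9−5)(9−10)(9−3) = 1·4·(−1)·6 = −24 ≡ 9, so v_3 = 9^{−1} = 5 (mod 11).
  i = 4 (α = 10): (10−8)(10−5)(10−9)(10−3) = 2·5·1·7 = 70 ≡ 4, so v_4 = 4^{−1} = 3 (mod 11).
  i = 5 (α = 3): (3−8)(3−5)(3−9)(3−10) = (−5)·(−2)·(−6)·(−7) = 420 ≡ 2, so v_5 = 2^{−1} = 6 (mod 11).
  v = [7, 1, 5, 3, 6].
Step 2: syndromes of r = [8, 10, 6, 3, 4] (all sums mod 11).
  S_0 = Σ v_i r_i = 7·8 + 1·10 + 5·6 + 3·3 + 6·4 = 129 ≡ 8.
  S_1 = Σ v_i α_i r_i = 7·8·8 + 1·5·10 + 5·9·6 + 3·10·3 + 6·3·4 = 930 ≡ 6.
  α_i^2 mod 11 = [9, 3, 4, 1, 9].
  S_2 = Σ v_i α_i^2 r_i = 7·9·8 + 1·3·10 + 5·4·6 + 3·1·3 + 6·9·4 = 879 ≡ 10.
  S = (8, 6, 10) ≠ 0, so r is not a codeword (an error is present).
Step 3: locate the error. For a single error e at position i, S_ℓ = v_i·e·α_i^ℓ, so α_err = S_1/S_0.
  S_0^{−1} = 8^{−1} = 7 (mod 11), so α_err = 6·7 = 42 ≡ 9 = α_3. Error position i = 3.
  Consistency check: S_2/S_1 = 10·2 = 20 ≡ 9 = α_err ✓ (single-error assumption holds).
Step 4: error magnitude e = S_0/v_3 = S_0·∏_{j≠3}(α_3 − α_j) = 8·9 = 72 ≡ 6 (mod 11).
Step 5: correct position 3: c_3 = r_3 − e = 6 − 6 ≡ 0 (mod 11). Hence c = [8, 10, 0, 3, 4].
  Check: interpolating c through the α_i gives m(x) = 6 + 3·x (degree < 2) with m(α_i) = c_i for every i, so c is indeed a codeword.


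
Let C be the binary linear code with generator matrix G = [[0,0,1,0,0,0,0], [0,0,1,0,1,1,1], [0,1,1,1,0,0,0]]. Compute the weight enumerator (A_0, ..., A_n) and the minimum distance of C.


Weight distribution: A_0 = 1, A_1 = 1, A_2 = 1, A_3 = 2, A_4 = 1, A_5 = 1, A_6 = 1. Minimum distance d = 1.

Enumerate all 2^3 = 8 messages m ∈ F_2^3.
For each, compute codeword c = mG in F_2^7, then tally its weight.
  m = 000 → c = 0000000, weight = 0.
  m = 100 → c = 0010000, weight = 1.
  m = 010 → c = 0010111, weight = 4.
  m = 110 → c = 0000111, weight = 3.
  m = 001 → c = 0111000, weight = 3.
  m = 101 → c = 0101000, weight = 2.
  m = 011 → c = 0101111, weight = 5.
  m = 111 → c = 0111111, weight = 6.
Tally weights:
  weight 0: 1 codewords.
  weight 1: 1 codewords.
  weight 2: 1 codewords.
  weight 3: 2 codewords.
  weight 4: 1 codewords.
  weight 5: 1 codewords.
  weight 6: 1 codewords.
Minimum distance d = smallest w > 0 with A_w > 0 = 1.
Sanity: Σ A_w = 8 = 2^3 = 8 ✓.


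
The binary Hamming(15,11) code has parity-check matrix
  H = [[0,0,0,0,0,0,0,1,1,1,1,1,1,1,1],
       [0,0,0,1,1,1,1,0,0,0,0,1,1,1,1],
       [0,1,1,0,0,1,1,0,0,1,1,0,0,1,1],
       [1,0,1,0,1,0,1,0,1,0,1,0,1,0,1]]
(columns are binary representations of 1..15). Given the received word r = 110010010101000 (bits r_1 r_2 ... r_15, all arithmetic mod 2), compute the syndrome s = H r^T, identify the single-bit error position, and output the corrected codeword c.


s = (1, 0, 0, 0)^T, error position = 8, corrected codeword c = 110010000101000

Compute s = H r^T mod 2 one row at a time:
  s_1 = 1 + 0 + 1 + 0 + 1 + 0 + 0 + 0 = 3 ≡ 1 (mod 2).
  s_2 = 0 + 1 + 0 + 0 + 1 + 0 + 0 + 0 = 2 ≡ 0 (mod 2).
  s_3 = 1 + 0 + 0 + 0 + 1 + 0 + 0 + 0 = 2 ≡ 0 (mod 2).
  s_4 = 1 + 0 + 1 + 0 + 0 + 0 + 0 + 0 = 2 ≡ 0 (mod 2).
s = (1, 0, 0, 0)^T — this equals column 8 of H (binary 1000), so error is at position 8.
Correct: flip bit 8 of r = 110010010101000 to get c = 110010000101000.


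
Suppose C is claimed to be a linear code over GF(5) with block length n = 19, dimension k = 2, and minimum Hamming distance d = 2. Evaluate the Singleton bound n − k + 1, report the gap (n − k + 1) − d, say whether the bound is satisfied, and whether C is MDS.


Singleton RHS = n − k + 1 = 18, slack = 16, bound satisfied, not MDS.

Singleton bound: d ≤ n − k + 1.
Here n = 19, k = 2, so n − k + 1 = 18.
Given d = 2, check d ≤ 18: YES.
Slack = (n − k + 1) − d = 16.
The code is NOT MDS (slack = 16 > 0).
Description: the claimed parameters are [19, 2, 2]_5; such a code would be non-MDS.


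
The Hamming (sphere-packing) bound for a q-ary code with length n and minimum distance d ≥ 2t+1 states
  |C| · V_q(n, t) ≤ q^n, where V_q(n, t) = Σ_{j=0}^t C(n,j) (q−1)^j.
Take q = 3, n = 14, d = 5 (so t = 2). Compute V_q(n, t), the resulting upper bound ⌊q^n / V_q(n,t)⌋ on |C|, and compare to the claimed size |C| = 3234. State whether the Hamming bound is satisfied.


V_q(n, t) = 393, q^n = 4782969, Hamming bound = 12170, |C| = 3234 ≤ bound (satisfied).

Step 1: Compute V_q(n, t) = Σ_{j=0}^2 C(n, j) (q−1)^j.
  j = 0: C(14,0)·(2)^0 = 1·1 = 1.
  j = 1: C(14,1)·(2)^1 = 14·2 = 28.
  j = 2: C(14,2)·(2)^2 = 91·4 = 364.
  V_q(n, t) = 1 + 28 + 364 = 393.
Step 2: q^n = 3^14 = 4782969.
Step 3: Hamming bound ⌊q^n / V_q(n,t)⌋ = ⌊4782969/393⌋ = 12170.
Step 4: Compare |C| = 3234 to 12170: satisfied.
The claimed |C| lies below the Hamming bound.


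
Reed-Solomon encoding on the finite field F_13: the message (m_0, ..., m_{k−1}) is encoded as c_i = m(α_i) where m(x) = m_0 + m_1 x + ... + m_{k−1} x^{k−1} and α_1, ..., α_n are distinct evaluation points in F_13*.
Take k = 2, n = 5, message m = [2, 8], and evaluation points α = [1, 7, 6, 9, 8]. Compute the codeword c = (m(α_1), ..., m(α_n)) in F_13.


c = [10, 6, 11, 9, 1]

Message polynomial: m(x) = 2 + 8·x (mod 13).
For each evaluation point α_i, compute m(α_i) mod 13:
  α_1 = 1: Horner steps 8 → 10, so m(1) = 10.
  α_2 = 7: Horner steps 8 → 6, so m(7) = 6.
  α_3 = 6: Horner steps 8 → 11, so m(6) = 11.
  α_4 = 9: Horner steps 8 → 9, so m(9) = 9.
  α_5 = 8: Horner steps 8 → 1, so m(8) = 1.
Codeword c = [10, 6, 11, 9, 1] ∈ F_13^5.


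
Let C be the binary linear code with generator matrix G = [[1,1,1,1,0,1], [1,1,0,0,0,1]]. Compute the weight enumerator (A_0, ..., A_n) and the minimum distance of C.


Weight distribution: A_0 = 1, A_2 = 1, A_3 = 1, A_5 = 1. Minimum distance d = 2.

Enumerate all 2^2 = 4 messages m ∈ F_2^2.
For each, compute codeword c = mG in F_2^6, then tally its weight.
  m = 00 → c = 000000, weight = 0.
  m = 10 → c = 111101, weight = 5.
  m = 01 → c = 110001, weight = 3.
  m = 11 → c = 001100, weight = 2.
Tally weights:
  weight 0: 1 codewords.
  weight 2: 1 codewords.
  weight 3: 1 codewords.
  weight 5: 1 codewords.
Minimum distance d = smallest w > 0 with A_w > 0 = 2.
Sanity: Σ A_w = 4 = 2^2 = 4 ✓.


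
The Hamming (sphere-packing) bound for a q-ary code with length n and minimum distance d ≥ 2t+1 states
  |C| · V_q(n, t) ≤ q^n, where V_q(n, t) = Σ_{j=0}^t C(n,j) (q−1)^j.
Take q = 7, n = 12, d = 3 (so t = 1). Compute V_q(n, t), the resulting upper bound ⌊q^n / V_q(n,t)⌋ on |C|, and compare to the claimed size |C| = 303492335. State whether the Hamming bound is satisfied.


V_q(n, t) = 73, q^n = 13841287201, Hamming bound = 189606673, |C| = 303492335 > bound (violated).

Step 1: Compute V_q(n, t) = Σ_{j=0}^1 C(n, j) (q−1)^j.
  j = 0: C(12,0)·(6)^0 = 1·1 = 1.
  j = 1: C(12,1)·(6)^1 = 12·6 = 72.
  V_q(n, t) = 1 + 72 = 73.
Step 2: q^n = 7^12 = 13841287201.
Step 3: Hamming bound ⌊q^n / V_q(n,t)⌋ = ⌊13841287201/73⌋ = 189606673.
Step 4: Compare |C| = 303492335 to 189606673: violated.
The claimed |C| lies above the Hamming bound, so no 7-ary code of length 12 with d ≥ 3 can have 303492335 codewords.


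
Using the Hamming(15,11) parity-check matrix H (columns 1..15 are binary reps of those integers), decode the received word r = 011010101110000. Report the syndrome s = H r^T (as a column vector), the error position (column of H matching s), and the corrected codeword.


s = (1, 0, 1, 1)^T, error position = 11, corrected codeword c = 011010101100000

Compute s = H r^T mod 2 one row at a time:
  s_1 = 0 + 1 + 1 + 1 + 0 + 0 + 0 + 0 = 3 ≡ 1 (mod 2).
  s_2 = 0 + 1 + 0 + 1 + 0 + 0 + 0 + 0 = 2 ≡ 0 (mod 2).
  s_3 = 1 + 1 + 0 + 1 + 1 + 1 + 0 + 0 = 5 ≡ 1 (mod 2).
  s_4 = 0 + 1 + 1 + 1 + 1 + 1 + 0 + 0 = 5 ≡ 1 (mod 2).
s = (1, 0, 1, 1)^T — this equals column 11 of H (binary 1011), so error is at position 11.
Correct: flip bit 11 of r = 011010101110000 to get c = 011010101100000.


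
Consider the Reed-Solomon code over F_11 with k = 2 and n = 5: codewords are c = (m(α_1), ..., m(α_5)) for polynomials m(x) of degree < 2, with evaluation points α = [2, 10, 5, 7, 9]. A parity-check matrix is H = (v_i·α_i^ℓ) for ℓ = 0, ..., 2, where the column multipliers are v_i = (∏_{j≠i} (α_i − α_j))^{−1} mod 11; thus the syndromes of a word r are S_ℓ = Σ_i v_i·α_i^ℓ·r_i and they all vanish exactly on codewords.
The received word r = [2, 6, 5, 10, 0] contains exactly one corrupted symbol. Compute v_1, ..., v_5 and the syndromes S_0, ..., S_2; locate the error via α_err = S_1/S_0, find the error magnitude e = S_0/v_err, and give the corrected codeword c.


S = (7, 2, 10), error at position 3, error magnitude e = 7, c = [2, 6, 9, 10, 0].

Step 1: column multipliers v_i = (∏_{j≠i}(α_i − α_j))^{−1} mod 11.
  i = 1 (α = 2): (2−10)(2−5)(2−7)(2−9) = (−8)·(−3)·(−5)·(−7) = 840 ≡ 4, so v_1 = 4^{−1} = 3 (mod 11).
  i = 2 (α = 10): (10−2)(10−5)(10−7)(10−9) = 8·5·3·1 = 120 ≡ 10, so v_2 = 10^{−1} = 10 (mod 11).
  i = 3 (α = 5): (5−2)(5−10)(5−7)(5−9) = 3·(−5)·(−2)·(−4) = −120 ≡ 1, so v_3 = 1^{−1} = 1 (mod 11).
  i = 4 (α = 7): (7−2)(7−10)(7−5)(7−9) = 5·(−3)·2·(−2) = 60 ≡ 5, so v_4 = 5^{−1} = 9 (mod 11).
  i = 5 (α = 9): (9−2)(9−10)(9−5)(9−7) = 7·(−1)·4·2 = −56 ≡ 10, so v_5 = 10^{−1} = 10 (mod 11).
  v = [3, 10, 1, 9, 10].
Step 2: syndromes of r = [2, 6, 5, 10, 0] (all sums mod 11).
  S_0 = Σ v_i r_i = 3·2 + 10·6 + 1·5 + 9·10 + 10·0 = 161 ≡ 7.
  S_1 = Σ v_i α_i r_i = 3·2·2 + 10·10·6 + 1·5·5 + 9·7·10 + 10·9·0 = 1267 ≡ 2.
  α_i^2 mod 11 = [4, 1, 3, 5, 4].
  S_2 = Σ v_i α_i^2 r_i = 3·4·2 + 10·1·6 + 1·3·5 + 9·5·10 + 10·4·0 = 549 ≡ 10.
  S = (7, 2, 10) ≠ 0, so r is not a codeword (an error is present).
Step 3: locate the error. For a single error e at position i, S_ℓ = v_i·e·α_i^ℓ, so α_err = S_1/S_0.
  S_0^{−1} = 7^{−1} = 8 (mod 11), so α_err = 2·8 = 16 ≡ 5 = α_3. Error position i = 3.
  Consistency check: S_2/S_1 = 10·6 = 60 ≡ 5 = α_err ✓ (single-error assumption holds).
Step 4: error magnitude e = S_0/v_3 = S_0·∏_{j≠3}(α_3 − α_j) = 7·1 = 7 ≡ 7 (mod 11).
Step 5: correct position 3: c_3 = r_3 − e = 5 − 7 ≡ 9 (mod 11). Hence c = [2, 6, 9, 10, 0].
  Check: interpolating c through the α_i gives m(x) = 1 + 6·x (degree < 2) with m(α_i) = c_i for every i, so c is indeed a codeword.


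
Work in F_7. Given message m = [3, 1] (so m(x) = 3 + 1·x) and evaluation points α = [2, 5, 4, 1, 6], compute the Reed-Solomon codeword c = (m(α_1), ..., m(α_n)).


c = [5, 1, 0, 4, 2]

Message polynomial: m(x) = 3 + 1·x (mod 7).
For each evaluation point α_i, compute m(α_i) mod 7:
  α_1 = 2: Horner steps 1 → 5, so m(2) = 5.
  α_2 = 5: Horner steps 1 → 1, so m(5) = 1.
  α_3 = 4: Horner steps 1 → 0, so m(4) = 0.
  α_4 = 1: Horner steps 1 → 4, so m(1) = 4.
  α_5 = 6: Horner steps 1 → 2, so m(6) = 2.
Codeword c = [5, 1, 0, 4, 2] ∈ F_7^5.


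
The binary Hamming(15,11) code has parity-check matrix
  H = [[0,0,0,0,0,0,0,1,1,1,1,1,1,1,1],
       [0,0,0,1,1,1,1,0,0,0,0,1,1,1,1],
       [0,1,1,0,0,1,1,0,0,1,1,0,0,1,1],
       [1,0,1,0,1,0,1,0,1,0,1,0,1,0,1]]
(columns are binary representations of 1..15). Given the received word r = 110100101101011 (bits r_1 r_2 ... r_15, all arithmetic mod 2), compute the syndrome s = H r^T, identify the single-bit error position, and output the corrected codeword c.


s = (1, 1, 1, 0)^T, error position = 14, corrected codeword c = 110100101101001

Compute s = H r^T mod 2 one row at a time:
  s_1 = 0 + 1 + 1 + 0 + 1 + 0 + 1 + 1 = 5 ≡ 1 (mod 2).
  s_2 = 1 + 0 + 0 + 1 + 1 + 0 + 1 + 1 = 5 ≡ 1 (mod 2).
  s_3 = 1 + 0 + 0 + 1 + 1 + 0 + 1 + 1 = 5 ≡ 1 (mod 2).
  s_4 = 1 + 0 + 0 + 1 + 1 + 0 + 0 + 1 = 4 ≡ 0 (mod 2).
s = (1, 1, 1, 0)^T — this equals column 14 of H (binary 1110), so error is at position 14.
Correct: flip bit 14 of r = 110100101101011 to get c = 110100101101001.


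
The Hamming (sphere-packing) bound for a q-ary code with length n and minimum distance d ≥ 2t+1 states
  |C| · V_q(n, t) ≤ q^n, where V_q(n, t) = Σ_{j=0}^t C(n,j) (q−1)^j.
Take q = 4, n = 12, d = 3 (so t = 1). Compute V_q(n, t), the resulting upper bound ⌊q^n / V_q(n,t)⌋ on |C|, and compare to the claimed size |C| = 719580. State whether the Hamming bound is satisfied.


V_q(n, t) = 37, q^n = 16777216, Hamming bound = 453438, |C| = 719580 > bound (violated).

Step 1: Compute V_q(n, t) = Σ_{j=0}^1 C(n, j) (q−1)^j.
  j = 0: C(12,0)·(3)^0 = 1·1 = 1.
  j = 1: C(12,1)·(3)^1 = 12·3 = 36.
  V_q(n, t) = 1 + 36 = 37.
Step 2: q^n = 4^12 = 16777216.
Step 3: Hamming bound ⌊q^n / V_q(n,t)⌋ = ⌊16777216/37⌋ = 453438.
Step 4: Compare |C| = 719580 to 453438: violated.
The claimed |C| lies above the Hamming bound, so no 4-ary code of length 12 with d ≥ 3 can have 719580 codewords.


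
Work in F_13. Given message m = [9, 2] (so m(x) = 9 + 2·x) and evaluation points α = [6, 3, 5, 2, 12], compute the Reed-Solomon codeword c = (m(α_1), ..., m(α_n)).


c = [8, 2, 6, 0, 7]

Message polynomial: m(x) = 9 + 2·x (mod 13).
For each evaluation point α_i, compute m(α_i) mod 13:
  α_1 = 6: Horner steps 2 → 8, so m(6) = 8.
  α_2 = 3: Horner steps 2 → 2, so m(3) = 2.
  α_3 = 5: Horner steps 2 → 6, so m(5) = 6.
  α_4 = 2: Horner steps 2 → 0, so m(2) = 0.
  α_5 = 12: Horner steps 2 → 7, so m(12) = 7.
Codeword c = [8, 2, 6, 0, 7] ∈ F_13^5.


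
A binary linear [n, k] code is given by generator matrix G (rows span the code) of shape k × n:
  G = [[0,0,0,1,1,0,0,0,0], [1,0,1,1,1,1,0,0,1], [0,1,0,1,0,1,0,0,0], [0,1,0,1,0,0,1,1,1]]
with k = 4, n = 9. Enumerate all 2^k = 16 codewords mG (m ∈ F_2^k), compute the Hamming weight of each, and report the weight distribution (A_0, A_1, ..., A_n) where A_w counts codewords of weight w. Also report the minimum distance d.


Weight distribution: A_0 = 1, A_2 = 1, A_3 = 2, A_4 = 3, A_5 = 4, A_6 = 3, A_7 = 2. Minimum distance d = 2.

Enumerate all 2^4 = 16 messages m ∈ F_2^4.
For each, compute codeword c = mG in F_2^9, then tally its weight.
  m = 0000 → c = 000000000, weight = 0.
  m = 1000 → c = 000110000, weight = 2.
  m = 0100 → c = 101111001, weight = 6.
  m = 1100 → c = 101001001, weight = 4.
  m = 0010 → c = 010101000, weight = 3.
  m = 1010 → c = 010011000, weight = 3.
  m = 0110 → c = 111010001, weight = 5.
  m = 1110 → c = 111100001, weight = 5.
  m = 0001 → c = 010100111, weight = 5.
  m = 1001 → c = 010010111, weight = 5.
  m = 0101 → c = 111011110, weight = 7.
  m = 1101 → c = 111101110, weight = 7.
  m = 0011 → c = 000001111, weight = 4.
  m = 1011 → c = 000111111, weight = 6.
  m = 0111 → c = 101110110, weight = 6.
  m = 1111 → c = 101000110, weight = 4.
Tally weights:
  weight 0: 1 codewords.
  weight 2: 1 codewords.
  weight 3: 2 codewords.
  weight 4: 3 codewords.
  weight 5: 4 codewords.
  weight 6: 3 codewords.
  weight 7: 2 codewords.
Minimum distance d = smallest w > 0 with A_w > 0 = 2.
Sanity: Σ A_w = 16 = 2^4 = 16 ✓.


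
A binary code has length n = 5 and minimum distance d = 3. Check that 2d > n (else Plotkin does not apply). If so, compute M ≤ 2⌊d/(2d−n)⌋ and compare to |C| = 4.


Plotkin bound M ≤ 6; given |C| = 4 ≤ bound (satisfied).

Check applicability: 2d = 6, n = 5.
2d − n = 1 > 0, so Plotkin applies.
Compute d/(2d−n) = 3/1 ≈ 3.0000.
⌊d/(2d−n)⌋ = 3.
Plotkin bound: M ≤ 2·3 = 6.
Given |C| = 4, check: satisfied.
This |C| is below the Plotkin bound.


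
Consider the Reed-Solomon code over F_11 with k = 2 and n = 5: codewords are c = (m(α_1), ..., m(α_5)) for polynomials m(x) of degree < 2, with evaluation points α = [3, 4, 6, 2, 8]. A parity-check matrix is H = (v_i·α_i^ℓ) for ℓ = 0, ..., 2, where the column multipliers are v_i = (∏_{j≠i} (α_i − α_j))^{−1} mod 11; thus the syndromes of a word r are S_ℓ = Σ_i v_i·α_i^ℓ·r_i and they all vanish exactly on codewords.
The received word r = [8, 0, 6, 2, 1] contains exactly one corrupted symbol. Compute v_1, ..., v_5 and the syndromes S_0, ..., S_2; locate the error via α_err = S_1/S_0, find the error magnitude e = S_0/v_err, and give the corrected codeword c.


S = (2, 4, 8), error at position 4, error magnitude e = 8, c = [8, 0, 6, 5, 1].

Step 1: column multipliers v_i = (∏_{j≠i}(α_i − α_j))^{−1} mod 11.
  i = 1 (α = 3): (3−4)(3−6)(3−2)(3−8) = (−1)·(−3)·1·(−5) = −15 ≡ 7, so v_1 = 7^{−1} = 8 (mod 11).
  i = 2 (α = 4): (4−3)(4−6)(4−2)(4−8) = 1·(−2)·2·(−4) = 16 ≡ 5, so v_2 = 5^{−1} = 9 (mod 11).
  i = 3 (α = 6): (6−3)(6−4)(6−2)(6−8) = 3·2·4·(−2) = −48 ≡ 7, so v_3 = 7^{−1} = 8 (mod 11).
  i = 4 (α = 2): (2−3)(2−4)(2−6)(2−8) = (−1)·(−2)·(−4)·(−6) = 48 ≡ 4, so v_4 = 4^{−1} = 3 (mod 11).
  i = 5 (α = 8): (8−3)(8−4)(8−6)(8−2) = 5·4·2·6 = 240 ≡ 9, so v_5 = 9^{−1} = 5 (mod 11).
  v = [8, 9, 8, 3, 5].
Step 2: syndromes of r = [8, 0, 6, 2, 1] (all sums mod 11).
  S_0 = Σ v_i r_i = 8·8 + 9·0 + 8·6 + 3·2 + 5·1 = 123 ≡ 2.
  S_1 = Σ v_i α_i r_i = 8·3·8 + 9·4·0 + 8·6·6 + 3·2·2 + 5·8·1 = 532 ≡ 4.
  α_i^2 mod 11 = [9, 5, 3, 4, 9].
  S_2 = Σ v_i α_i^2 r_i = 8·9·8 + 9·5·0 + 8·3·6 + 3·4·2 + 5·9·1 = 789 ≡ 8.
  S = (2, 4, 8) ≠ 0, so r is not a codeword (an error is present).
Step 3: locate the error. For a single error e at position i, S_ℓ = v_i·e·α_i^ℓ, so α_err = S_1/S_0.
  S_0^{−1} = 2^{−1} = 6 (mod 11), so α_err = 4·6 = 24 ≡ 2 = α_4. Error position i = 4.
  Consistency check: S_2/S_1 = 8·3 = 24 ≡ 2 = α_err ✓ (single-error assumption holds).
Step 4: error magnitude e = S_0/v_4 = S_0·∏_{j≠4}(α_4 − α_j) = 2·4 = 8 ≡ 8 (mod 11).
Step 5: correct position 4: c_4 = r_4 − e = 2 − 8 ≡ 5 (mod 11). Hence c = [8, 0, 6, 5, 1].
  Check: interpolating c through the α_i gives m(x) = 10 + 3·x (degree < 2) with m(α_i) = c_i for every i, so c is indeed a codeword.


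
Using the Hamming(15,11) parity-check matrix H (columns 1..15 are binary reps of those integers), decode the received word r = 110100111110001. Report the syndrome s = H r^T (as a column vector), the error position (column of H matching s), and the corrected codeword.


s = (1, 1, 1, 1)^T, error position = 15, corrected codeword c = 110100111110000

Compute s = H r^T mod 2 one row at a time:
  s_1 = 1 + 1 + 1 + 1 + 0 + 0 + 0 + 1 = 5 ≡ 1 (mod 2).
  s_2 = 1 + 0 + 0 + 1 + 0 + 0 + 0 + 1 = 3 ≡ 1 (mod 2).
  s_3 = 1 + 0 + 0 + 1 + 1 + 1 + 0 + 1 = 5 ≡ 1 (mod 2).
  s_4 = 1 + 0 + 0 + 1 + 1 + 1 + 0 + 1 = 5 ≡ 1 (mod 2).
s = (1, 1, 1, 1)^T — this equals column 15 of H (binary 1111), so error is at position 15.
Correct: flip bit 15 of r = 110100111110001 to get c = 110100111110000.


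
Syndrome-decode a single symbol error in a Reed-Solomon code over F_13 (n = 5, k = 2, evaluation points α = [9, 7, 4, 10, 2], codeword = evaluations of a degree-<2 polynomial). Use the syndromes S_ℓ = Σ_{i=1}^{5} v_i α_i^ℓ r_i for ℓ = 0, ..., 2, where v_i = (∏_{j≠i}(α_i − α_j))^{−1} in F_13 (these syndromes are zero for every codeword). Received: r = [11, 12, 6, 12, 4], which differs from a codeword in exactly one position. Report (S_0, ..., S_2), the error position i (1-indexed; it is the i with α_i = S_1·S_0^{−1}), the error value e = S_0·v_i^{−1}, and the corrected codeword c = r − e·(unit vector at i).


S = (10, 5, 9), error at position 2, error magnitude e = 3, c = [11, 9, 6, 12, 4].

Step 1: column multipliers v_i = (∏_{j≠i}(α_i − α_j))^{−1} mod 13.
  i = 1 (α = 9): (9−7)(9−4)(9−10)(9−2) = 2·5·(−1)·7 = −70 ≡ 8, so v_1 = 8^{−1} = 5 (mod 13).
  i = 2 (α = 7): (7−9)(7−4)(7−10)(7−2) = (−2)·3·(−3)·5 = 90 ≡ 12, so v_2 = 12^{−1} = 12 (mod 13).
  i = 3 (α = 4): (4−9)(4−7)(4−10)(4−2) = (−5)·(−3)·(−6)·2 = −180 ≡ 2, so v_3 = 2^{−1} = 7 (mod 13).
  i = 4 (α = 10): (10−9)(10−7)(10−4)(10−2) = 1·3·6·8 = 144 ≡ 1, so v_4 = 1^{−1} = 1 (mod 13).
  i = 5 (α = 2): (2−9)(2−7)(2−4)(2−10) = (−7)·(−5)·(−2)·(−8) = 560 ≡ 1, so v_5 = 1^{−1} = 1 (mod 13).
  v = [5, 12, 7, 1, 1].
Step 2: syndromes of r = [11, 12, 6, 12, 4] (all sums mod 13).
  S_0 = Σ v_i r_i = 5·11 + 12·12 + 7·6 + 1·12 + 1·4 = 257 ≡ 10.
  S_1 = Σ v_i α_i r_i = 5·9·11 + 12·7·12 + 7·4·6 + 1·10·12 + 1·2·4 = 1799 ≡ 5.
  α_i^2 mod 13 = [3, 10, 3, 9, 4].
  S_2 = Σ v_i α_i^2 r_i = 5·3·11 + 12·10·12 + 7·3·6 + 1·9·12 + 1·4·4 = 1855 ≡ 9.
  S = (10, 5, 9) ≠ 0, so r is not a codeword (an error is present).
Step 3: locate the error. For a single error e at position i, S_ℓ = v_i·e·α_i^ℓ, so α_err = S_1/S_0.
  S_0^{−1} = 10^{−1} = 4 (mod 13), so α_err = 5·4 = 20 ≡ 7 = α_2. Error position i = 2.
  Consistency check: S_2/S_1 = 9·8 = 72 ≡ 7 = α_err ✓ (single-error assumption holds).
Step 4: error magnitude e = S_0/v_2 = S_0·∏_{j≠2}(α_2 − α_j) = 10·12 = 120 ≡ 3 (mod 13).
Step 5: correct position 2: c_2 = r_2 − e = 12 − 3 ≡ 9 (mod 13). Hence c = [11, 9, 6, 12, 4].
  Check: interpolating c through the α_i gives m(x) = 2 + 1·x (degree < 2) with m(α_i) = c_i for every i, so c is indeed a codeword.


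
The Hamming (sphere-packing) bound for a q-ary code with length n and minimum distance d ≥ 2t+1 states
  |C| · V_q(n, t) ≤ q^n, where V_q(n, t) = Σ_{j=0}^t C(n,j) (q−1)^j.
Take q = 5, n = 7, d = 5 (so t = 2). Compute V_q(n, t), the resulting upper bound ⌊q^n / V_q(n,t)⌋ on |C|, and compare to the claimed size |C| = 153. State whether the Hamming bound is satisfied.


V_q(n, t) = 365, q^n = 78125, Hamming bound = 214, |C| = 153 ≤ bound (satisfied).

Step 1: Compute V_q(n, t) = Σ_{j=0}^2 C(n, j) (q−1)^j.
  j = 0: C(7,0)·(4)^0 = 1·1 = 1.
  j = 1: C(7,1)·(4)^1 = 7·4 = 28.
  j = 2: C(7,2)·(4)^2 = 21·16 = 336.
  V_q(n, t) = 1 + 28 + 336 = 365.
Step 2: q^n = 5^7 = 78125.
Step 3: Hamming bound ⌊q^n / V_q(n,t)⌋ = ⌊78125/365⌋ = 214.
Step 4: Compare |C| = 153 to 214: satisfied.
The claimed |C| lies below the Hamming bound.


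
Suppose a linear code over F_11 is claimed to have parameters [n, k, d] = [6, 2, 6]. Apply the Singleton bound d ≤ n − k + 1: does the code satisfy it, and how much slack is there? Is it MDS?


Singleton RHS = n − k + 1 = 5, slack = -1, bound violated (no such code; not MDS).

Singleton bound: d ≤ n − k + 1.
Here n = 6, k = 2, so n − k + 1 = 5.
Given d = 6, check d ≤ 5: NO.
Slack = (n − k + 1) − d = -1.
The slack is negative: d = 6 exceeds n − k + 1 = 5 by 1, so the Singleton bound is violated and no linear [6, 2, 6]_11 code can exist. In particular it is not MDS (MDS requires d = n − k + 1 exactly).
Description: the claimed parameters are [6, 2, 6]_11; such a code would be impossible (violates the Singleton bound).


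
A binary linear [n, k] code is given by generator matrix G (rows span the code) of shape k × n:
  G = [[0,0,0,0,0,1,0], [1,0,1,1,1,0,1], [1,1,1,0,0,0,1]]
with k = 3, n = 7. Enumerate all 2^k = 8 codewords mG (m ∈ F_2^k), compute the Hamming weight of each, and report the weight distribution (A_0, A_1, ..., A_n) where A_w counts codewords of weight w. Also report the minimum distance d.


Weight distribution: A_0 = 1, A_1 = 1, A_3 = 1, A_4 = 2, A_5 = 2, A_6 = 1. Minimum distance d = 1.

Enumerate all 2^3 = 8 messages m ∈ F_2^3.
For each, compute codeword c = mG in F_2^7, then tally its weight.
  m = 000 → c = 0000000, weight = 0.
  m = 100 → c = 0000010, weight = 1.
  m = 010 → c = 1011101, weight = 5.
  m = 110 → c = 1011111, weight = 6.
  m = 001 → c = 1110001, weight = 4.
  m = 101 → c = 1110011, weight = 5.
  m = 011 → c = 0101100, weight = 3.
  m = 111 → c = 0101110, weight = 4.
Tally weights:
  weight 0: 1 codewords.
  weight 1: 1 codewords.
  weight 3: 1 codewords.
  weight 4: 2 codewords.
  weight 5: 2 codewords.
  weight 6: 1 codewords.
Minimum distance d = smallest w > 0 with A_w > 0 = 1.
Sanity: Σ A_w = 8 = 2^3 = 8 ✓.


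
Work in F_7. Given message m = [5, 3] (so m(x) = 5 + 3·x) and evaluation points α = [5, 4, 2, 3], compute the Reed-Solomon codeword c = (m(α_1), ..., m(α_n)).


c = [6, 3, 4, 0]

Message polynomial: m(x) = 5 + 3·x (mod 7).
For each evaluation point α_i, compute m(α_i) mod 7:
  α_1 = 5: Horner steps 3 → 6, so m(5) = 6.
  α_2 = 4: Horner steps 3 → 3, so m(4) = 3.
  α_3 = 2: Horner steps 3 → 4, so m(2) = 4.
  α_4 = 3: Horner steps 3 → 0, so m(3) = 0.
Codeword c = [6, 3, 4, 0] ∈ F_7^4.


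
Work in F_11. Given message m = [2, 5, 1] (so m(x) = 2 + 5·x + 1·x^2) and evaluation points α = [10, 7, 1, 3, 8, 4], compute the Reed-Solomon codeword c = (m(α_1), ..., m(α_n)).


c = [9, 9, 8, 4, 7, 5]

Message polynomial: m(x) = 2 + 5·x + 1·x^2 (mod 11).
For each evaluation point α_i, compute m(α_i) mod 11:
  α_1 = 10: Horner steps 1 → 4 → 9, so m(10) = 9.
  α_2 = 7: Horner steps 1 → 1 → 9, so m(7) = 9.
  α_3 = 1: Horner steps 1 → 6 → 8, so m(1) = 8.
  α_4 = 3: Horner steps 1 → 8 → 4, so m(3) = 4.
  α_5 = 8: Horner steps 1 → 2 → 7, so m(8) = 7.
  α_6 = 4: Horner steps 1 → 9 → 5, so m(4) = 5.
Codeword c = [9, 9, 8, 4, 7, 5] ∈ F_11^6.


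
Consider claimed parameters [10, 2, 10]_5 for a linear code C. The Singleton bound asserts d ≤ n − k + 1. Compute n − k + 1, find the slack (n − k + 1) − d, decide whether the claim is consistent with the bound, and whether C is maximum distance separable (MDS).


Singleton RHS = n − k + 1 = 9, slack = -1, bound violated (no such code; not MDS).

Singleton bound: d ≤ n − k + 1.
Here n = 10, k = 2, so n − k + 1 = 9.
Given d = 10, check d ≤ 9: NO.
Slack = (n − k + 1) − d = -1.
The slack is negative: d = 10 exceeds n − k + 1 = 9 by 1, so the Singleton bound is violated and no linear [10, 2, 10]_5 code can exist. In particular it is not MDS (MDS requires d = n − k + 1 exactly).
Description: the claimed parameters are [10, 2, 10]_5; such a code would be impossible (violates the Singleton bound).


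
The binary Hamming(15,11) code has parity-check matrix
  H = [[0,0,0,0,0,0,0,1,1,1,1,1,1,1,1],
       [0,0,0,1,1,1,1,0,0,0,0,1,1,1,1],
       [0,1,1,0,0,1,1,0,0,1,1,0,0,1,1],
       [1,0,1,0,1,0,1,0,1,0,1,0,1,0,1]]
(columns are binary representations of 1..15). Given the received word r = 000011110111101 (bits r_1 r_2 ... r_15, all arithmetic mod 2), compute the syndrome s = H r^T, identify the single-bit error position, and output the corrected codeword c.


s = (0, 0, 1, 1)^T, error position = 3, corrected codeword c = 001011110111101

Compute s = H r^T mod 2 one row at a time:
  s_1 = 1 + 0 + 1 + 1 + 1 + 1 + 0 + 1 = 6 ≡ 0 (mod 2).
  s_2 = 0 + 1 + 1 + 1 + 1 + 1 + 0 + 1 = 6 ≡ 0 (mod 2).
  s_3 = 0 + 0 + 1 + 1 + 1 + 1 + 0 + 1 = 5 ≡ 1 (mod 2).
  s_4 = 0 + 0 + 1 + 1 + 0 + 1 + 1 + 1 = 5 ≡ 1 (mod 2).
s = (0, 0, 1, 1)^T — this equals column 3 of H (binary 0011), so error is at position 3.
Correct: flip bit 3 of r = 000011110111101 to get c = 001011110111101.


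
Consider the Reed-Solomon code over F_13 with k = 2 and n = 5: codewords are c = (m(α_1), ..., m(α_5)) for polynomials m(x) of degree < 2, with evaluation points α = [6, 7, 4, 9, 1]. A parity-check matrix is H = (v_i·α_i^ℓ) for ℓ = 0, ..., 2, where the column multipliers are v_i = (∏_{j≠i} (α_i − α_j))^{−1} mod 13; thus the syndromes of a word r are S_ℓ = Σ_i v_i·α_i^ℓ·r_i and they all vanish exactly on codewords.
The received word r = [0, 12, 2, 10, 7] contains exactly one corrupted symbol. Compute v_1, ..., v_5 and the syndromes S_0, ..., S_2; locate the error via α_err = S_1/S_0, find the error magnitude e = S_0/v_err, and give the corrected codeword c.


S = (3, 3, 3), error at position 5, error magnitude e = 2, c = [0, 12, 2, 10, 5].

Step 1: column multipliers v_i = (∏_{j≠i}(α_i − α_j))^{−1} mod 13.
  i = 1 (α = 6): (6−7)(6−4)(6−9)(6−1) = (−1)·2·(−3)·5 = 30 ≡ 4, so v_1 = 4^{−1} = 10 (mod 13).
  i = 2 (α = 7): (7−6)(7−4)(7−9)(7−1) = 1·3·(−2)·6 = −36 ≡ 3, so v_2 = 3^{−1} = 9 (mod 13).
  i = 3 (α = 4): (4−6)(4−7)(4−9)(4−1) = (−2)·(−3)·(−5)·3 = −90 ≡ 1, so v_3 = 1^{−1} = 1 (mod 13).
  i = 4 (α = 9): (9−6)(9−7)(9−4)(9−1) = 3·2·5·8 = 240 ≡ 6, so v_4 = 6^{−1} = 11 (mod 13).
  i = 5 (α = 1): (1−6)(1−7)(1−4)(1−9) = (−5)·(−6)·(−3)·(−8) = 720 ≡ 5, so v_5 = 5^{−1} = 8 (mod 13).
  v = [10, 9, 1, 11, 8].
Step 2: syndromes of r = [0, 12, 2, 10, 7] (all sums mod 13).
  S_0 = Σ v_i r_i = 10·0 + 9·12 + 1·2 + 11·10 + 8·7 = 276 ≡ 3.
  S_1 = Σ v_i α_i r_i = 10·6·0 + 9·7·12 + 1·4·2 + 11·9·10 + 8·1·7 = 1810 ≡ 3.
  α_i^2 mod 13 = [10, 10, 3, 3, 1].
  S_2 = Σ v_i α_i^2 r_i = 10·10·0 + 9·10·12 + 1·3·2 + 11·3·10 + 8·1·7 = 1472 ≡ 3.
  S = (3, 3, 3) ≠ 0, so r is not a codeword (an error is present).
Step 3: locate the error. For a single error e at position i, S_ℓ = v_i·e·α_i^ℓ, so α_err = S_1/S_0.
  S_0^{−1} = 3^{−1} = 9 (mod 13), so α_err = 3·9 = 27 ≡ 1 = α_5. Error position i = 5.
  Consistency check: S_2/S_1 = 3·9 = 27 ≡ 1 = α_err ✓ (single-error assumption holds).
Step 4: error magnitude e = S_0/v_5 = S_0·∏_{j≠5}(α_5 − α_j) = 3·5 = 15 ≡ 2 (mod 13).
Step 5: correct position 5: c_5 = r_5 − e = 7 − 2 ≡ 5 (mod 13). Hence c = [0, 12, 2, 10, 5].
  Check: interpolating c through the α_i gives m(x) = 6 + 12·x (degree < 2) with m(α_i) = c_i for every i, so c is indeed a codeword.


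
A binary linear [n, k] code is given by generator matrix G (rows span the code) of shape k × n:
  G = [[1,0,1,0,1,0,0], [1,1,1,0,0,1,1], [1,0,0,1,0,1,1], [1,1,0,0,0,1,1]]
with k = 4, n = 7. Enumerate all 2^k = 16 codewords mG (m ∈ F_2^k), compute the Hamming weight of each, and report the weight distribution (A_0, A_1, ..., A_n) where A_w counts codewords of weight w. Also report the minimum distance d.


Weight distribution: A_0 = 1, A_1 = 1, A_2 = 2, A_3 = 2, A_4 = 5, A_5 = 5. Minimum distance d = 1.

Enumerate all 2^4 = 16 messages m ∈ F_2^4.
For each, compute codeword c = mG in F_2^7, then tally its weight.
  m = 0000 → c = 0000000, weight = 0.
  m = 1000 → c = 1010100, weight = 3.
  m = 0100 → c = 1110011, weight = 5.
  m = 1100 → c = 0100111, weight = 4.
  m = 0010 → c = 1001011, weight = 4.
  m = 1010 → c = 0011111, weight = 5.
  m = 0110 → c = 0111000, weight = 3.
  m = 1110 → c = 1101100, weight = 4.
  m = 0001 → c = 1100011, weight = 4.
  m = 1001 → c = 0110111, weight = 5.
  m = 0101 → c = 0010000, weight = 1.
  m = 1101 → c = 1000100, weight = 2.
  m = 0011 → c = 0101000, weight = 2.
  m = 1011 → c = 1111100, weight = 5.
  m = 0111 → c = 1011011, weight = 5.
  m = 1111 → c = 0001111, weight = 4.
Tally weights:
  weight 0: 1 codewords.
  weight 1: 1 codewords.
  weight 2: 2 codewords.
  weight 3: 2 codewords.
  weight 4: 5 codewords.
  weight 5: 5 codewords.
Minimum distance d = smallest w > 0 with A_w > 0 = 1.
Sanity: Σ A_w = 16 = 2^4 = 16 ✓.


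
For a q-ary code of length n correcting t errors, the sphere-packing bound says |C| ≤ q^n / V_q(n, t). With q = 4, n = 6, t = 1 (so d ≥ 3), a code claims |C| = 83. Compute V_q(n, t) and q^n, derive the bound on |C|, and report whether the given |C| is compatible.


V_q(n, t) = 19, q^n = 4096, Hamming bound = 215, |C| = 83 ≤ bound (satisfied).

Step 1: Compute V_q(n, t) = Σ_{j=0}^1 C(n, j) (q−1)^j.
  j = 0: C(6,0)·(3)^0 = 1·1 = 1.
  j = 1: C(6,1)·(3)^1 = 6·3 = 18.
  V_q(n, t) = 1 + 18 = 19.
Step 2: q^n = 4^6 = 4096.
Step 3: Hamming bound ⌊q^n / V_q(n,t)⌋ = ⌊4096/19⌋ = 215.
Step 4: Compare |C| = 83 to 215: satisfied.
The claimed |C| lies below the Hamming bound.


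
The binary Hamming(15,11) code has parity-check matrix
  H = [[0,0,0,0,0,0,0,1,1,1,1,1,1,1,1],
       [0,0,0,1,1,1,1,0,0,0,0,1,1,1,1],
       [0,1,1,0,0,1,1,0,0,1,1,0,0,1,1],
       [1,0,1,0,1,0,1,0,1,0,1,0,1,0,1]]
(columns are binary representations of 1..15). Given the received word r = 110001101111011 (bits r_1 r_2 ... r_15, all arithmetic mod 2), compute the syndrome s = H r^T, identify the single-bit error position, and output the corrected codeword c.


s = (0, 1, 1, 1)^T, error position = 7, corrected codeword c = 110001001111011

Compute s = H r^T mod 2 one row at a time:
  s_1 = 0 + 1 + 1 + 1 + 1 + 0 + 1 + 1 = 6 ≡ 0 (mod 2).
  s_2 = 0 + 0 + 1 + 1 + 1 + 0 + 1 + 1 = 5 ≡ 1 (mod 2).
  s_3 = 1 + 0 + 1 + 1 + 1 + 1 + 1 + 1 = 7 ≡ 1 (mod 2).
  s_4 = 1 + 0 + 0 + 1 + 1 + 1 + 0 + 1 = 5 ≡ 1 (mod 2).
s = (0, 1, 1, 1)^T — this equals column 7 of H (binary 0111), so error is at position 7.
Correct: flip bit 7 of r = 110001101111011 to get c = 110001001111011.


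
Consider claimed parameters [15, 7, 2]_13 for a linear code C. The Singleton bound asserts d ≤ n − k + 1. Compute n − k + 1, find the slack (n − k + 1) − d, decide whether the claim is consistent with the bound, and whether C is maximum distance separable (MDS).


Singleton RHS = n − k + 1 = 9, slack = 7, bound satisfied, not MDS.

Singleton bound: d ≤ n − k + 1.
Here n = 15, k = 7, so n − k + 1 = 9.
Given d = 2, check d ≤ 9: YES.
Slack = (n − k + 1) − d = 7.
The code is NOT MDS (slack = 7 > 0).
Description: the claimed parameters are [15, 7, 2]_13; such a code would be non-MDS.


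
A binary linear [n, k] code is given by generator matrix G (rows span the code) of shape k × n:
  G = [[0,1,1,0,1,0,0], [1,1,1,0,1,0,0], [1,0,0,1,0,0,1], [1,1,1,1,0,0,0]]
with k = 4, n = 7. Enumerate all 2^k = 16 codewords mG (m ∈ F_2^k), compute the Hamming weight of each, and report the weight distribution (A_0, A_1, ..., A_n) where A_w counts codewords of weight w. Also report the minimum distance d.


Weight distribution: A_0 = 1, A_1 = 1, A_2 = 3, A_3 = 6, A_4 = 3, A_5 = 1, A_6 = 1. Minimum distance d = 1.

Enumerate all 2^4 = 16 messages m ∈ F_2^4.
For each, compute codeword c = mG in F_2^7, then tally its weight.
  m = 0000 → c = 0000000, weight = 0.
  m = 1000 → c = 0110100, weight = 3.
  m = 0100 → c = 1110100, weight = 4.
  m = 1100 → c = 1000000, weight = 1.
  m = 0010 → c = 1001001, weight = 3.
  m = 1010 → c = 1111101, weight = 6.
  m = 0110 → c = 0111101, weight = 5.
  m = 1110 → c = 0001001, weight = 2.
  m = 0001 → c = 1111000, weight = 4.
  m = 1001 → c = 1001100, weight = 3.
  m = 0101 → c = 0001100, weight = 2.
  m = 1101 → c = 0111000, weight = 3.
  m = 0011 → c = 0110001, weight = 3.
  m = 1011 → c = 0000101, weight = 2.
  m = 0111 → c = 1000101, weight = 3.
  m = 1111 → c = 1110001, weight = 4.
Tally weights:
  weight 0: 1 codewords.
  weight 1: 1 codewords.
  weight 2: 3 codewords.
  weight 3: 6 codewords.
  weight 4: 3 codewords.
  weight 5: 1 codewords.
  weight 6: 1 codewords.
Minimum distance d = smallest w > 0 with A_w > 0 = 1.
Sanity: Σ A_w = 16 = 2^4 = 16 ✓.


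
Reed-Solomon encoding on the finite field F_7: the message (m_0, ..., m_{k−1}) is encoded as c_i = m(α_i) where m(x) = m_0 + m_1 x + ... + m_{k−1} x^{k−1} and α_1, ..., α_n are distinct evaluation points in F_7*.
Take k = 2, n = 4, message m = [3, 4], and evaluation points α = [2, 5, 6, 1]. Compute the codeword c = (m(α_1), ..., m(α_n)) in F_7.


c = [4, 2, 6, 0]

Message polynomial: m(x) = 3 + 4·x (mod 7).
For each evaluation point α_i, compute m(α_i) mod 7:
  α_1 = 2: Horner steps 4 → 4, so m(2) = 4.
  α_2 = 5: Horner steps 4 → 2, so m(5) = 2.
  α_3 = 6: Horner steps 4 → 6, so m(6) = 6.
  α_4 = 1: Horner steps 4 → 0, so m(1) = 0.
Codeword c = [4, 2, 6, 0] ∈ F_7^4.


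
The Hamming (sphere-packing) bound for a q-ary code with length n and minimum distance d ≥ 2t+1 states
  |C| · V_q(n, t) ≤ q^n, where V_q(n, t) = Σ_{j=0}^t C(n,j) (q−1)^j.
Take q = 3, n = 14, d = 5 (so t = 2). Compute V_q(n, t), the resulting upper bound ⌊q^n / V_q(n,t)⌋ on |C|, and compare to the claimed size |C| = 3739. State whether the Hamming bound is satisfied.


V_q(n, t) = 393, q^n = 4782969, Hamming bound = 12170, |C| = 3739 ≤ bound (satisfied).

Step 1: Compute V_q(n, t) = Σ_{j=0}^2 C(n, j) (q−1)^j.
  j = 0: C(14,0)·(2)^0 = 1·1 = 1.
  j = 1: C(14,1)·(2)^1 = 14·2 = 28.
  j = 2: C(14,2)·(2)^2 = 91·4 = 364.
  V_q(n, t) = 1 + 28 + 364 = 393.
Step 2: q^n = 3^14 = 4782969.
Step 3: Hamming bound ⌊q^n / V_q(n,t)⌋ = ⌊4782969/393⌋ = 12170.
Step 4: Compare |C| = 3739 to 12170: satisfied.
The claimed |C| lies below the Hamming bound.
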